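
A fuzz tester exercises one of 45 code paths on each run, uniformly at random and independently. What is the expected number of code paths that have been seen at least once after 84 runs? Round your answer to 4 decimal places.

38.1863

For each code path, P(seen in 84 runs) = 1 - (44/45)^84 = 0.84858.
By linearity of expectation, E[distinct seen] = 45·(1 - (44/45)^84) = 38.18625.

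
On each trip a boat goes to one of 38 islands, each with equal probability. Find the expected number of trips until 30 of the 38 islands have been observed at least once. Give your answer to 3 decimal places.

57.382

With k distinct islands already seen, the next new one arrives after an expected 38/(38-k) trips.
Sum over k = 0,...,29: E = 38/38 + 38/37 + 38/36 + ... + 38/10 + 38/9 = 57.3817.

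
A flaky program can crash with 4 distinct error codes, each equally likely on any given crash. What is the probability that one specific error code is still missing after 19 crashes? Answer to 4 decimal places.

0.0042

On each crash the fixed error code fails to appear with probability 3/4.
P(still missing after 19) = (3/4)^19 = 0.00423.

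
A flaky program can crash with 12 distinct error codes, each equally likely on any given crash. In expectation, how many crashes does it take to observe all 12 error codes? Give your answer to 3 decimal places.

The wait to go from k to k+1 distinct error codes is geometric with mean 12/(12-k).
E[T] = 12/12 + 12/11 + 12/10 + ... + 12/2 + 12/1 = 12·H_{12}.
H_{12} = 3.1032, so E[T] = 37.2385.

37.239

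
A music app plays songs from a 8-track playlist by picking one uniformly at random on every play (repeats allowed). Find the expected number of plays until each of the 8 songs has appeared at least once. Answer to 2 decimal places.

21.74

The wait to go from k to k+1 distinct songs is geometric with mean 8/(8-k).
E[T] = 8/8 + 8/7 + 8/6 + ... + 8/2 + 8/1 = 8·H_{8}.
H_{8} = 2.718, so E[T] = 21.743.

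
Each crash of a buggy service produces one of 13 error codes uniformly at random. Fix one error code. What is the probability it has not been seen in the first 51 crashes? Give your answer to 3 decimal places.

Each crash misses the fixed error code with probability (13-1)/13 = 12/13, independently.
P(still missing after 51) = (12/13)^51 = 0.0169.

0.017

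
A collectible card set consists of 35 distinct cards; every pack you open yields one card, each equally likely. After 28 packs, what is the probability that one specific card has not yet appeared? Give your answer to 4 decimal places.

On each pack the fixed card fails to appear with probability 34/35.
P(still missing after 28) = (34/35)^28 = 0.44412.

0.4441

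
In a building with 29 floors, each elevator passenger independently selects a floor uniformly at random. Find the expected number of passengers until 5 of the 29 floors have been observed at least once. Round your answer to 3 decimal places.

With k distinct floors already seen, the next new one arrives after an expected 29/(29-k) passengers.
Sum over k = 0,...,4: E = 29/29 + 29/28 + 29/27 + 29/26 + 29/25 = 5.3852.

5.385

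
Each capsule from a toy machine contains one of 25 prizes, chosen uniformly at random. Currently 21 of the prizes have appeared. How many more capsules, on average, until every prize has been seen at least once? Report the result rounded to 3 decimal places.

52.083

With k distinct prizes already seen, the next new one takes an expected 25/(25-k) capsules.
Sum over k = 21,...,24: E = 25/4 + 25/3 + 25/2 + 25/1 = 52.0833.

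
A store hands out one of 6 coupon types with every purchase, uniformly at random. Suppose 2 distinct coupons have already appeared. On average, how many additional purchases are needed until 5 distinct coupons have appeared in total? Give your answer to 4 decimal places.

6.5000

With k distinct coupons already seen, the next new one takes an expected 6/(6-k) purchases.
Sum over k = 2,...,4: E = 6/4 + 6/3 + 6/2 = 6.50000.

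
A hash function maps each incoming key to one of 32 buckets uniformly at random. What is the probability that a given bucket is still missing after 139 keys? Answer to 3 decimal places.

0.012

Each key misses the fixed bucket with probability (32-1)/32 = 31/32, independently.
P(still missing after 139) = (31/32)^139 = 0.0121.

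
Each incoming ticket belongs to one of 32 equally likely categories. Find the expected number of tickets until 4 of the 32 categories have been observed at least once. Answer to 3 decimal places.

Going from k to k+1 distinct takes a geometric number of tickets with mean 32/(32-k).
Sum over k = 0,...,3: E = 32/32 + 32/31 + 32/30 + 32/29 = 4.2024.

4.202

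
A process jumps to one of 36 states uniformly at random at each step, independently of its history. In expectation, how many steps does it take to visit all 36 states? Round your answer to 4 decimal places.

150.2841

Split into phases: going from k distinct to k+1 distinct takes on average 36/(36-k) steps.
E[T] = 36/36 + 36/35 + 36/34 + ... + 36/2 + 36/1 = 36·H_{36}.
H_{36} = 4.17456, so E[T] = 150.28413.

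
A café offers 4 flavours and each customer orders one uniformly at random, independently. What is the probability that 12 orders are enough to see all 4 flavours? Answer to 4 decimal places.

0.8748

By inclusion–exclusion over which flavours are missing,
P(all seen) = Σ_{j=0}^{4} (-1)^j C(4,j)((4-j)/4)^12
= 1.00000 - 0.12671 + 0.00146 - 0.00000 + 0.00000
= 0.87476.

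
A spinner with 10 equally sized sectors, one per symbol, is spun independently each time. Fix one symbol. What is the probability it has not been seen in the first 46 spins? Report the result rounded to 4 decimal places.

Each spin misses the fixed symbol with probability (10-1)/10 = 9/10, independently.
P(still missing after 46) = (9/10)^46 = 0.00786.

0.0079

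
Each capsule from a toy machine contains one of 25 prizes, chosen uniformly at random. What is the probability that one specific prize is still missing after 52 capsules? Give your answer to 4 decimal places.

On each capsule the fixed prize fails to appear with probability 24/25.
P(still missing after 52) = (24/25)^52 = 0.11970.

0.1197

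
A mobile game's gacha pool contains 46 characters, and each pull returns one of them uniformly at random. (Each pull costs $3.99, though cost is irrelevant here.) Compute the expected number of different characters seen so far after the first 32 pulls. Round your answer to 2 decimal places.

23.23

For each character, P(seen in 32 pulls) = 1 - (45/46)^32 = 0.505.
By linearity of expectation, E[distinct seen] = 46·(1 - (45/46)^32) = 23.233.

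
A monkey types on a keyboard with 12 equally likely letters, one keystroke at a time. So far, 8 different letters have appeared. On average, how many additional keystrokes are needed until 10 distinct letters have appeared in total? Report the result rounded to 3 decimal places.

The wait to go from k to k+1 distinct letters is geometric with mean 12/(12-k).
Sum over k = 8,...,9: E = 12/4 + 12/3 = 7.0000.

7.000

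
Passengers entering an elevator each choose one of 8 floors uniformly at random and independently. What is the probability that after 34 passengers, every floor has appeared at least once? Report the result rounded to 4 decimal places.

0.9162

Let A_i be the event that floor i is missing after 34 passengers. By inclusion–exclusion on the A_i,
P(all seen) = Σ_{j=0}^{8} (-1)^j C(8,j)((8-j)/8)^34
= 1.00000 - 0.08538 + 0.00158 - 0.00001 + 0.00000 - 0.00000 + 0.00000 - 0.00000 + 0.00000
= 0.91619.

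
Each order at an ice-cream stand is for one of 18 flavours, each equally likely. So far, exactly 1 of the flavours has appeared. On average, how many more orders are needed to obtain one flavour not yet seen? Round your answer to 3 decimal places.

Each order yields a new flavour with probability (18-1)/18 = 17/18, so the wait is geometric with mean 18/17.
E = 18/17 = 1.0588.

1.059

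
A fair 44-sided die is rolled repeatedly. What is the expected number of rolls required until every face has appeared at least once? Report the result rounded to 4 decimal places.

After k distinct faces have appeared, the next roll gives a new one with probability (44-k)/44, so the expected wait for the (k+1)-th is 44/(44-k).
E[T] = 44/44 + 44/43 + 44/42 + ... + 44/2 + 44/1 = 44·H_{44}.
H_{44} = 4.37273, so E[T] = 192.39994.

192.3999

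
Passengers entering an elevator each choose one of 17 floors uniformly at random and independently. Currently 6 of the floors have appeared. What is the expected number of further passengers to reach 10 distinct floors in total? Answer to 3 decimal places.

From k distinct to k+1 distinct takes on average 17/(17-k) passengers.
Sum over k = 6,...,9: E = 17/11 + 17/10 + 17/9 + 17/8 = 7.2593.

7.259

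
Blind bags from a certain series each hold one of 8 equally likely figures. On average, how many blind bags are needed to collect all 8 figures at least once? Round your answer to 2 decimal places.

Split into phases: going from k distinct to k+1 distinct takes on average 8/(8-k) blind bags.
E[T] = 8/8 + 8/7 + 8/6 + ... + 8/2 + 8/1 = 8·H_{8}.
H_{8} = 2.718, so E[T] = 21.743.

21.74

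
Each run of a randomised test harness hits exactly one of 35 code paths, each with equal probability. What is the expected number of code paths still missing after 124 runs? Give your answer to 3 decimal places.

For each code path, P(unseen after 124) = (34/35)^124 = 0.0275.
By linearity of expectation, E[unseen] = 35·(34/35)^124 = 0.9616.

0.962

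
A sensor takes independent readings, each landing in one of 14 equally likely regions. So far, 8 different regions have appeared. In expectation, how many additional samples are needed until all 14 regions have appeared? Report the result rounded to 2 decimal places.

34.30

From k distinct to k+1 distinct takes on average 14/(14-k) samples.
Sum over k = 8,...,13: E = 14/6 + 14/5 + 14/4 + 14/3 + 14/2 + 14/1 = 34.300.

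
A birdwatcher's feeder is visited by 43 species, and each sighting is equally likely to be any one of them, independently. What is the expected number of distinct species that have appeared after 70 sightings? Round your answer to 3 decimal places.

34.718

For each species, P(seen in 70 sightings) = 1 - (42/43)^70 = 0.8074.
By linearity of expectation, E[distinct seen] = 43·(1 - (42/43)^70) = 34.7182.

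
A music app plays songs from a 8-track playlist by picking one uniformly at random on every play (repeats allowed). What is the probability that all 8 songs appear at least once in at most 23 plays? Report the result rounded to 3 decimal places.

By inclusion–exclusion over which songs are missing,
P(all seen) = Σ_{j=0}^{8} (-1)^j C(8,j)((8-j)/8)^23
= 1.0000 - 0.3709 + 0.0375 - 0.0011 + 0.0000 - 0.0000 + 0.0000 - 0.0000 + 0.0000
= 0.6654.

0.665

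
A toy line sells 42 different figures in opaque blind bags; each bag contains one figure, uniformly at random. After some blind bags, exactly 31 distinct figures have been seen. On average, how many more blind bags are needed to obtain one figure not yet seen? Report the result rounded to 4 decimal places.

Each blind bag yields a new figure with probability (42-31)/42 = 11/42, so the wait is geometric with mean 42/11.
E = 42/11 = 3.81818.

3.8182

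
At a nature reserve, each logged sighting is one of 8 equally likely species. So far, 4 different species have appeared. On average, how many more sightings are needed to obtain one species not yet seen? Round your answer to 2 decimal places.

The number of sightings until the next new species is geometric with success probability 4/8, so its mean is 8/4.
E = 8/4 = 2.000.

2.00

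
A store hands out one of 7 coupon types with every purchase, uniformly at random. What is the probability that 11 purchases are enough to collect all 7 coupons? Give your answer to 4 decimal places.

0.1631

By inclusion–exclusion over which coupons are missing,
P(all seen) = Σ_{j=0}^{7} (-1)^j C(7,j)((7-j)/7)^11
= 1.00000 - 1.28435 + 0.51857 - 0.07424 + 0.00314 - 0.00002 + 0.00000 - 0.00000
= 0.16310.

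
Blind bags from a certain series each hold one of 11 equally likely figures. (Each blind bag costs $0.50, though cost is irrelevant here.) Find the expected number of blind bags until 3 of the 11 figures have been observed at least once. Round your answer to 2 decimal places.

Going from k to k+1 distinct takes a geometric number of blind bags with mean 11/(11-k).
Sum over k = 0,...,2: E = 11/11 + 11/10 + 11/9 = 3.322.

3.32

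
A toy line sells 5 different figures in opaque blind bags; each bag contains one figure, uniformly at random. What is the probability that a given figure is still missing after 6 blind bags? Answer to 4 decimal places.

Each blind bag misses the fixed figure with probability (5-1)/5 = 4/5, independently.
P(still missing after 6) = (4/5)^6 = 0.26214.

0.2621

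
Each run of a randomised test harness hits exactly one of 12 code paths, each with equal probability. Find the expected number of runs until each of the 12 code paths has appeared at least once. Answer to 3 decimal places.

The wait to go from k to k+1 distinct code paths is geometric with mean 12/(12-k).
E[T] = 12/12 + 12/11 + 12/10 + ... + 12/2 + 12/1 = 12·H_{12}.
H_{12} = 3.1032, so E[T] = 37.2385.

37.239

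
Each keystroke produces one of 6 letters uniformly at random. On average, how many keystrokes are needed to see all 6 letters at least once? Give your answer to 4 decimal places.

14.7000

After k distinct letters have appeared, the next keystroke gives a new one with probability (6-k)/6, so the expected wait for the (k+1)-th is 6/(6-k).
E[T] = 6/6 + 6/5 + 6/4 + 6/3 + 6/2 + 6/1 = 6·H_{6}.
H_{6} = 2.45000, so E[T] = 14.70000.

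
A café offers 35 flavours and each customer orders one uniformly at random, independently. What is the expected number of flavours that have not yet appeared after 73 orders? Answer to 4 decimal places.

For each flavour, P(unseen after 73) = (34/35)^73 = 0.12050.
By linearity of expectation, E[unseen] = 35·(34/35)^73 = 4.21756.

4.2176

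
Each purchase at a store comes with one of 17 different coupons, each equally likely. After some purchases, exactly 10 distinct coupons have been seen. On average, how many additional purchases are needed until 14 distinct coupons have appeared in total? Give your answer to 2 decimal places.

12.91

From k distinct to k+1 distinct takes on average 17/(17-k) purchases.
Sum over k = 10,...,13: E = 17/7 + 17/6 + 17/5 + 17/4 = 12.912.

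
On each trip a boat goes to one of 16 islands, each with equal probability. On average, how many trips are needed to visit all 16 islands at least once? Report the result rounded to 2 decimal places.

After k distinct islands have appeared, the next trip gives a new one with probability (16-k)/16, so the expected wait for the (k+1)-th is 16/(16-k).
E[T] = 16/16 + 16/15 + 16/14 + ... + 16/2 + 16/1 = 16·H_{16}.
H_{16} = 3.381, so E[T] = 54.092.

54.09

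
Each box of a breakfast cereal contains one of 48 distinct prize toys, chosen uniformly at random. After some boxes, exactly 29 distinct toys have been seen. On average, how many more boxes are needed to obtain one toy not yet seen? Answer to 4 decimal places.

2.5263

Each box yields a new toy with probability (48-29)/48 = 19/48, so the wait is geometric with mean 48/19.
E = 48/19 = 2.52632.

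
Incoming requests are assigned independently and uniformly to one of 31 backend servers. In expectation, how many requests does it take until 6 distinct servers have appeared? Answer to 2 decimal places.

With k distinct servers already seen, the next new one arrives after an expected 31/(31-k) requests.
Sum over k = 0,...,5: E = 31/31 + 31/30 + 31/29 + 31/28 + 31/27 + 31/26 = 6.550.

6.55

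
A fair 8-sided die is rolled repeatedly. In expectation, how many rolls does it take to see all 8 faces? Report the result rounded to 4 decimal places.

After k distinct faces have appeared, the next roll gives a new one with probability (8-k)/8, so the expected wait for the (k+1)-th is 8/(8-k).
E[T] = 8/8 + 8/7 + 8/6 + ... + 8/2 + 8/1 = 8·H_{8}.
H_{8} = 2.71786, so E[T] = 21.74286.

21.7429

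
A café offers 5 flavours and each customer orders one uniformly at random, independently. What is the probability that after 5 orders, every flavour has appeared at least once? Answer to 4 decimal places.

0.0384

By inclusion–exclusion over which flavours are missing,
P(all seen) = Σ_{j=0}^{5} (-1)^j C(5,j)((5-j)/5)^5
= 1.00000 - 1.63840 + 0.77760 - 0.10240 + 0.00160 - 0.00000
= 0.03840.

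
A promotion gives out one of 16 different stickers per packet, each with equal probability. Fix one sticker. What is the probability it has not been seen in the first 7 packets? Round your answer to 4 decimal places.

Each packet misses the fixed sticker with probability (16-1)/16 = 15/16, independently.
P(still missing after 7) = (15/16)^7 = 0.63650.

0.6365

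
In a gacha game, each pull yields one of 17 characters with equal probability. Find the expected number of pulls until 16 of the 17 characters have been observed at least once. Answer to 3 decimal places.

41.472

With k distinct characters already seen, the next new one arrives after an expected 17/(17-k) pulls.
Sum over k = 0,...,15: E = 17/17 + 17/16 + 17/15 + ... + 17/3 + 17/2 = 41.4724.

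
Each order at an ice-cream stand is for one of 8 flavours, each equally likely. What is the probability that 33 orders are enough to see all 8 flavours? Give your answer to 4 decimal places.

0.9045

Let A_i be the event that flavour i is missing after 33 orders. By inclusion–exclusion on the A_i,
P(all seen) = Σ_{j=0}^{8} (-1)^j C(8,j)((8-j)/8)^33
= 1.00000 - 0.09758 + 0.00211 - 0.00001 + 0.00000 - 0.00000 + 0.00000 - 0.00000 + 0.00000
= 0.90452.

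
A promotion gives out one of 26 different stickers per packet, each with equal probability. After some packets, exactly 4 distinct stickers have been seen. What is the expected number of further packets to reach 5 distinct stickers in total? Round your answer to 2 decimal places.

1.18

The wait to go from k to k+1 distinct stickers is geometric with mean 26/(26-k).
Only the k = 4 term is needed: E = 26/22 = 1.182.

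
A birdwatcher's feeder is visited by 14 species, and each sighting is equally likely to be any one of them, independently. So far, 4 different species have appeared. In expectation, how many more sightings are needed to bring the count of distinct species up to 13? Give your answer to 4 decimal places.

27.0056

With k distinct species already seen, the next new one takes an expected 14/(14-k) sightings.
Sum over k = 4,...,12: E = 14/10 + 14/9 + 14/8 + ... + 14/3 + 14/2 = 27.00556.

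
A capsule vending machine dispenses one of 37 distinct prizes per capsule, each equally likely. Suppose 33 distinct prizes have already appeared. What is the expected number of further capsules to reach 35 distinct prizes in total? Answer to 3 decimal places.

From k distinct to k+1 distinct takes on average 37/(37-k) capsules.
Sum over k = 33,...,34: E = 37/4 + 37/3 = 21.5833.

21.583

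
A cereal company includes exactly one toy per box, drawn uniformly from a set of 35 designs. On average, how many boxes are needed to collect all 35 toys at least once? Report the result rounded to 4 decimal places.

145.1373

After k distinct toys have appeared, the next box gives a new one with probability (35-k)/35, so the expected wait for the (k+1)-th is 35/(35-k).
E[T] = 35/35 + 35/34 + 35/33 + ... + 35/2 + 35/1 = 35·H_{35}.
H_{35} = 4.14678, so E[T] = 145.13735.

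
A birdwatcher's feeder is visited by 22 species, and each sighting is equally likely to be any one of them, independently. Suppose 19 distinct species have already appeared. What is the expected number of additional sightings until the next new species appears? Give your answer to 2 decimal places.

Each sighting yields a new species with probability (22-19)/22 = 3/22, so the wait is geometric with mean 22/3.
E = 22/3 = 7.333.

7.33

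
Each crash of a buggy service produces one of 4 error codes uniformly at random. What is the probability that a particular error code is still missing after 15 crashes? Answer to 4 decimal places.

Each crash misses the fixed error code with probability (4-1)/4 = 3/4, independently.
P(still missing after 15) = (3/4)^15 = 0.01336.

0.0134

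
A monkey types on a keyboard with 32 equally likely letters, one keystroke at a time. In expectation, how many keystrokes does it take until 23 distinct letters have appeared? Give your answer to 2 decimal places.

39.34

Going from k to k+1 distinct takes a geometric number of keystrokes with mean 32/(32-k).
Sum over k = 0,...,22: E = 32/32 + 32/31 + 32/30 + ... + 32/11 + 32/10 = 39.345.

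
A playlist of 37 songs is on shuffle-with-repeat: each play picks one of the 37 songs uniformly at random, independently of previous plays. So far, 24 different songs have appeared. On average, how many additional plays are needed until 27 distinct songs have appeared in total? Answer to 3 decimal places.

9.293

The wait to go from k to k+1 distinct songs is geometric with mean 37/(37-k).
Sum over k = 24,...,26: E = 37/13 + 37/12 + 37/11 = 9.2931.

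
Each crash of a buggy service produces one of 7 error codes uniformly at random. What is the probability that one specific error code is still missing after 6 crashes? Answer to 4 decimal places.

0.3966

Each crash misses the fixed error code with probability (7-1)/7 = 6/7, independently.
P(still missing after 6) = (6/7)^6 = 0.39657.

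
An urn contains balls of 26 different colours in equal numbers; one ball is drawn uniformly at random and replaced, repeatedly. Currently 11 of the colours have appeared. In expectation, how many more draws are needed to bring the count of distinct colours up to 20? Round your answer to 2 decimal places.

22.57

With k distinct colours already seen, the next new one takes an expected 26/(26-k) draws.
Sum over k = 11,...,19: E = 26/15 + 26/14 + 26/13 + ... + 26/8 + 26/7 = 22.574.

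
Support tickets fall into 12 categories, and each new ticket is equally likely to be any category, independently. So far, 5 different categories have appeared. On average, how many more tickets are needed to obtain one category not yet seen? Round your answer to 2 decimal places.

Each ticket yields a new category with probability (12-5)/12 = 7/12, so the wait is geometric with mean 12/7.
E = 12/7 = 1.714.

1.71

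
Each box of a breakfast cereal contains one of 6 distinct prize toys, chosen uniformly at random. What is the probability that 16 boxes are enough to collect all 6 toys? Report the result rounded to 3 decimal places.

By inclusion–exclusion over which toys are missing,
P(all seen) = Σ_{j=0}^{6} (-1)^j C(6,j)((6-j)/6)^16
= 1.0000 - 0.3245 + 0.0228 - 0.0003 + 0.0000 - 0.0000 + 0.0000
= 0.6980.

0.698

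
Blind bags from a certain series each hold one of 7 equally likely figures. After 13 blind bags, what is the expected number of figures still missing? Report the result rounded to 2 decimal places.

0.94

For each figure, P(unseen after 13) = (6/7)^13 = 0.135.
By linearity of expectation, E[unseen] = 7·(6/7)^13 = 0.944.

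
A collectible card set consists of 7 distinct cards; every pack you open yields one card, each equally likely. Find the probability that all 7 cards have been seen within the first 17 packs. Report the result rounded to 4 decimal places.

Let A_i be the event that card i is missing after 17 packs. By inclusion–exclusion on the A_i,
P(all seen) = Σ_{j=0}^{7} (-1)^j C(7,j)((7-j)/7)^17
= 1.00000 - 0.50933 + 0.06887 - 0.00258 + 0.00002 - 0.00000 + 0.00000 - 0.00000
= 0.55697.

0.5570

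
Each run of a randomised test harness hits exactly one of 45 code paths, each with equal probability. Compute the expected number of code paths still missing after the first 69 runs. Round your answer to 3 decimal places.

9.545

For each code path, P(unseen after 69) = (44/45)^69 = 0.2121.
By linearity of expectation, E[unseen] = 45·(44/45)^69 = 9.5452.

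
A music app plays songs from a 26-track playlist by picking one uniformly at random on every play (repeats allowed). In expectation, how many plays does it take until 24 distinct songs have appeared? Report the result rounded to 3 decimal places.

61.215

Going from k to k+1 distinct takes a geometric number of plays with mean 26/(26-k).
Sum over k = 0,...,23: E = 26/26 + 26/25 + 26/24 + ... + 26/4 + 26/3 = 61.2149.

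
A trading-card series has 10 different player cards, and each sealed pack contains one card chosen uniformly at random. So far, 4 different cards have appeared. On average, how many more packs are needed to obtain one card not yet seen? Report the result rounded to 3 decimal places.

1.667

The number of packs until the next new card is geometric with success probability 6/10, so its mean is 10/6.
E = 10/6 = 1.6667.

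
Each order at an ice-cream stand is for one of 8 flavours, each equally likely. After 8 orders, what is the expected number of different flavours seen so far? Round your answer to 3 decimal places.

5.251

For each flavour, P(seen in 8 orders) = 1 - (7/8)^8 = 0.6564.
By linearity of expectation, E[distinct seen] = 8·(1 - (7/8)^8) = 5.2511.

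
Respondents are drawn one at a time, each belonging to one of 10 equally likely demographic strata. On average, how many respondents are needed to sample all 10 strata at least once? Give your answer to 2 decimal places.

29.29

The wait to go from k to k+1 distinct strata is geometric with mean 10/(10-k).
E[T] = 10/10 + 10/9 + 10/8 + ... + 10/2 + 10/1 = 10·H_{10}.
H_{10} = 2.929, so E[T] = 29.290.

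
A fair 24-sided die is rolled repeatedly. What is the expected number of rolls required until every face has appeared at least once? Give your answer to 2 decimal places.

The wait to go from k to k+1 distinct faces is geometric with mean 24/(24-k).
E[T] = 24/24 + 24/23 + 24/22 + ... + 24/2 + 24/1 = 24·H_{24}.
H_{24} = 3.776, so E[T] = 90.623.

90.62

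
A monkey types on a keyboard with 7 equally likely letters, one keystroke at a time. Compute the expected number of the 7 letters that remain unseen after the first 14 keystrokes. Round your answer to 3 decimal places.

0.809

For each letter, P(unseen after 14) = (6/7)^14 = 0.1155.
By linearity of expectation, E[unseen] = 7·(6/7)^14 = 0.8088.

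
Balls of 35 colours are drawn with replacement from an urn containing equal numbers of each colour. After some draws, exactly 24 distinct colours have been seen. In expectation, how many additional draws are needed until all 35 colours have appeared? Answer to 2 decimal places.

105.70

The wait to go from k to k+1 distinct colours is geometric with mean 35/(35-k).
Sum over k = 24,...,34: E = 35/11 + 35/10 + 35/9 + ... + 35/2 + 35/1 = 105.696.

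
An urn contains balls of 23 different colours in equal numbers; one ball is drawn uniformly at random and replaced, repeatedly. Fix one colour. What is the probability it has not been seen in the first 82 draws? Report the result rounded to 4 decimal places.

Each draw misses the fixed colour with probability (23-1)/23 = 22/23, independently.
P(still missing after 82) = (22/23)^82 = 0.02612.

0.0261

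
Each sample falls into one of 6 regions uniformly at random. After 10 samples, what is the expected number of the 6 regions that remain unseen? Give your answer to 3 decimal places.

0.969

For each region, P(unseen after 10) = (5/6)^10 = 0.1615.
By linearity of expectation, E[unseen] = 6·(5/6)^10 = 0.9690.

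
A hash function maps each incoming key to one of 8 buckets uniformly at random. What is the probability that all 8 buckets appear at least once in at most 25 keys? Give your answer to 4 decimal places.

0.7366

By inclusion–exclusion over which buckets are missing,
P(all seen) = Σ_{j=0}^{8} (-1)^j C(8,j)((8-j)/8)^25
= 1.00000 - 0.28398 + 0.02107 - 0.00044 + 0.00000 - 0.00000 + 0.00000 - 0.00000 + 0.00000
= 0.73665.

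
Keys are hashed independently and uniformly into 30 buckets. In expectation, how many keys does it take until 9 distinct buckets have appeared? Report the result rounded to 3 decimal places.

With k distinct buckets already seen, the next new one arrives after an expected 30/(30-k) keys.
Sum over k = 0,...,8: E = 30/30 + 30/29 + 30/28 + ... + 30/23 + 30/22 = 10.4889.

10.489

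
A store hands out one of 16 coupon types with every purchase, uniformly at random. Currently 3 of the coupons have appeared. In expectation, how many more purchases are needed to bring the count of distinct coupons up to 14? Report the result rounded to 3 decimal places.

From k distinct to k+1 distinct takes on average 16/(16-k) purchases.
Sum over k = 3,...,13: E = 16/13 + 16/12 + 16/11 + ... + 16/4 + 16/3 = 26.8821.

26.882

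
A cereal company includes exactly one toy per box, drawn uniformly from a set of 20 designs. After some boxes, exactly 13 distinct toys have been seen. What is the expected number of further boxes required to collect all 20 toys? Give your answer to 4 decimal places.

51.8571

With k distinct toys already seen, the next new one takes an expected 20/(20-k) boxes.
Sum over k = 13,...,19: E = 20/7 + 20/6 + 20/5 + ... + 20/2 + 20/1 = 51.85714.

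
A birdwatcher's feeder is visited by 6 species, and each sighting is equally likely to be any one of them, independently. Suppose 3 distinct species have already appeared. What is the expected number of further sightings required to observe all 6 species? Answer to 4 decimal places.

11.0000

With k distinct species already seen, the next new one takes an expected 6/(6-k) sightings.
Sum over k = 3,...,5: E = 6/3 + 6/2 + 6/1 = 11.00000.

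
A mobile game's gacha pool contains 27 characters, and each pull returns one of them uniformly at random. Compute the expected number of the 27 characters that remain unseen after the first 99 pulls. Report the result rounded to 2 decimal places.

For each character, P(unseen after 99) = (26/27)^99 = 0.024.
By linearity of expectation, E[unseen] = 27·(26/27)^99 = 0.644.

0.64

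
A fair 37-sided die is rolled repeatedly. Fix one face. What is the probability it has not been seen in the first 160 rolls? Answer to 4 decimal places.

0.0125

On each roll the fixed face fails to appear with probability 36/37.
P(still missing after 160) = (36/37)^160 = 0.01248.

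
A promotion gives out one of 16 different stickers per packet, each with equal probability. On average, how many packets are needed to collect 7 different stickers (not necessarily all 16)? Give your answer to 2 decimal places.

8.83

With k distinct stickers already seen, the next new one arrives after an expected 16/(16-k) packets.
Sum over k = 0,...,6: E = 16/16 + 16/15 + 16/14 + ... + 16/11 + 16/10 = 8.828.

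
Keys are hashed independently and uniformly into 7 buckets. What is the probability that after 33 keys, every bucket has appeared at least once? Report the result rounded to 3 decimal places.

By inclusion–exclusion over which buckets are missing,
P(all seen) = Σ_{j=0}^{7} (-1)^j C(7,j)((7-j)/7)^33
= 1.0000 - 0.0432 + 0.0003 - 0.0000 + 0.0000 - 0.0000 + 0.0000 - 0.0000
= 0.9571.

0.957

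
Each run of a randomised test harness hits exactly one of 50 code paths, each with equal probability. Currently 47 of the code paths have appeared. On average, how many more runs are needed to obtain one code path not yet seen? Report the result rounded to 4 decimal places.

The number of runs until the next new code path is geometric with success probability 3/50, so its mean is 50/3.
E = 50/3 = 16.66667.

16.6667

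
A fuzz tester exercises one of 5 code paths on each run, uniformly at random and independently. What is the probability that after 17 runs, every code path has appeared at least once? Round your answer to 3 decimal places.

0.889

By inclusion–exclusion over which code paths are missing,
P(all seen) = Σ_{j=0}^{5} (-1)^j C(5,j)((5-j)/5)^17
= 1.0000 - 0.1126 + 0.0017 - 0.0000 + 0.0000 - 0.0000
= 0.8891.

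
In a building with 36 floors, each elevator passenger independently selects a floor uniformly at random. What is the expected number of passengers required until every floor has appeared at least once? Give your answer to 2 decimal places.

The wait to go from k to k+1 distinct floors is geometric with mean 36/(36-k).
E[T] = 36/36 + 36/35 + 36/34 + ... + 36/2 + 36/1 = 36·H_{36}.
H_{36} = 4.175, so E[T] = 150.284.

150.28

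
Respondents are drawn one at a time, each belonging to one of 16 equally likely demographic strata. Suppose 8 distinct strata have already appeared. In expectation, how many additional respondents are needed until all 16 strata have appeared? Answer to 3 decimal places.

43.486

The wait to go from k to k+1 distinct strata is geometric with mean 16/(16-k).
Sum over k = 8,...,15: E = 16/8 + 16/7 + 16/6 + ... + 16/2 + 16/1 = 43.4857.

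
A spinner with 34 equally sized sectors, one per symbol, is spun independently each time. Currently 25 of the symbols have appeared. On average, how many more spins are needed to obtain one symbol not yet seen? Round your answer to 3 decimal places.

Each spin yields a new symbol with probability (34-25)/34 = 9/34, so the wait is geometric with mean 34/9.
E = 34/9 = 3.7778.

3.778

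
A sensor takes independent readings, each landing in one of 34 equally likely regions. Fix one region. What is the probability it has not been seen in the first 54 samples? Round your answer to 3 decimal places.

On each sample the fixed region fails to appear with probability 33/34.
P(still missing after 54) = (33/34)^54 = 0.1995.

0.199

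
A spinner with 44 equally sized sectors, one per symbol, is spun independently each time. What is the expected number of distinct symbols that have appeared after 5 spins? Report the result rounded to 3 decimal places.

4.778

For each symbol, P(seen in 5 spins) = 1 - (43/44)^5 = 0.1086.
By linearity of expectation, E[distinct seen] = 44·(1 - (43/44)^5) = 4.7778.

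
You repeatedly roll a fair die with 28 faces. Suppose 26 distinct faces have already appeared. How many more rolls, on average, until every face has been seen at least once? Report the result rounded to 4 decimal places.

42.0000

From k distinct to k+1 distinct takes on average 28/(28-k) rolls.
Sum over k = 26,...,27: E = 28/2 + 28/1 = 42.00000.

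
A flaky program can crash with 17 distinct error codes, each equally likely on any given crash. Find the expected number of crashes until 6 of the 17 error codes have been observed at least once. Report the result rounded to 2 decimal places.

7.13

With k distinct error codes already seen, the next new one arrives after an expected 17/(17-k) crashes.
Sum over k = 0,...,5: E = 17/17 + 17/16 + 17/15 + 17/14 + 17/13 + 17/12 = 7.134.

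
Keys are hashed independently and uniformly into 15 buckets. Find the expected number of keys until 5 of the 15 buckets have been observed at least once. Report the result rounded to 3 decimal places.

Going from k to k+1 distinct takes a geometric number of keys with mean 15/(15-k).
Sum over k = 0,...,4: E = 15/15 + 15/14 + 15/13 + 15/12 + 15/11 = 5.8389.

5.839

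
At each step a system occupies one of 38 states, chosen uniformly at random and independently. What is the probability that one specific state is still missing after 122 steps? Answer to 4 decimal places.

On each step the fixed state fails to appear with probability 37/38.
P(still missing after 122) = (37/38)^122 = 0.03864.

0.0386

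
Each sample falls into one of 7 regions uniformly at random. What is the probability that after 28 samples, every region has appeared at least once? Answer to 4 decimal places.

0.9082

Let A_i be the event that region i is missing after 28 samples. By inclusion–exclusion on the A_i,
P(all seen) = Σ_{j=0}^{7} (-1)^j C(7,j)((7-j)/7)^28
= 1.00000 - 0.09345 + 0.00170 - 0.00001 + 0.00000 - 0.00000 + 0.00000 - 0.00000
= 0.90824.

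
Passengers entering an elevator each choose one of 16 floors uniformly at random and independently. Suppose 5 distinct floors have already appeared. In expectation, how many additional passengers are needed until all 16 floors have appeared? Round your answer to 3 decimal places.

The wait to go from k to k+1 distinct floors is geometric with mean 16/(16-k).
Sum over k = 5,...,15: E = 16/11 + 16/10 + 16/9 + ... + 16/2 + 16/1 = 48.3180.

48.318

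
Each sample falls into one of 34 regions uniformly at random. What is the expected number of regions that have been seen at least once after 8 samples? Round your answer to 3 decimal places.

For each region, P(seen in 8 samples) = 1 - (33/34)^8 = 0.2124.
By linearity of expectation, E[distinct seen] = 34·(1 - (33/34)^8) = 7.2232.

7.223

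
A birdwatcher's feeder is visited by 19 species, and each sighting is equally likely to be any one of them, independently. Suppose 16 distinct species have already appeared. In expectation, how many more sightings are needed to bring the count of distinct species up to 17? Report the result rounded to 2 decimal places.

6.33

From k distinct to k+1 distinct takes on average 19/(19-k) sightings.
Only the k = 16 term is needed: E = 19/3 = 6.333.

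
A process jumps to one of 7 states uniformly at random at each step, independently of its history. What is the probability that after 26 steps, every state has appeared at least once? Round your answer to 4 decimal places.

0.8761

By inclusion–exclusion over which states are missing,
P(all seen) = Σ_{j=0}^{7} (-1)^j C(7,j)((7-j)/7)^26
= 1.00000 - 0.12720 + 0.00333 - 0.00002 + 0.00000 - 0.00000 + 0.00000 - 0.00000
= 0.87612.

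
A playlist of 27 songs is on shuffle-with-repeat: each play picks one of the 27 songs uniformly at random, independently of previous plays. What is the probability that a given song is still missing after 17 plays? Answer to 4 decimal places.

0.5265

On each play the fixed song fails to appear with probability 26/27.
P(still missing after 17) = (26/27)^17 = 0.52646.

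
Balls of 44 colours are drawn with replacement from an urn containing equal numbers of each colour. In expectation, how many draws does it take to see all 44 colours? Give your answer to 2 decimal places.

The wait to go from k to k+1 distinct colours is geometric with mean 44/(44-k).
E[T] = 44/44 + 44/43 + 44/42 + ... + 44/2 + 44/1 = 44·H_{44}.
H_{44} = 4.373, so E[T] = 192.400.

192.40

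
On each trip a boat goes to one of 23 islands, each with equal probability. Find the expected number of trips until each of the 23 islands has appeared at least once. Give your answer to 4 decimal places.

85.8887

After k distinct islands have appeared, the next trip gives a new one with probability (23-k)/23, so the expected wait for the (k+1)-th is 23/(23-k).
E[T] = 23/23 + 23/22 + 23/21 + ... + 23/2 + 23/1 = 23·H_{23}.
H_{23} = 3.73429, so E[T] = 85.88870.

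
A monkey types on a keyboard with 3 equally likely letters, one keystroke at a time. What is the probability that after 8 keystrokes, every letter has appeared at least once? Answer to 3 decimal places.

Let A_i be the event that letter i is missing after 8 keystrokes. By inclusion–exclusion on the A_i,
P(all seen) = Σ_{j=0}^{3} (-1)^j C(3,j)((3-j)/3)^8
= 1.0000 - 0.1171 + 0.0005 - 0.0000
= 0.8834.

0.883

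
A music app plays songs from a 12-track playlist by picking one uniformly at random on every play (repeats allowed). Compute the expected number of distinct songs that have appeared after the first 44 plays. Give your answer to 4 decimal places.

For each song, P(seen in 44 plays) = 1 - (11/12)^44 = 0.97826.
By linearity of expectation, E[distinct seen] = 12·(1 - (11/12)^44) = 11.73909.

11.7391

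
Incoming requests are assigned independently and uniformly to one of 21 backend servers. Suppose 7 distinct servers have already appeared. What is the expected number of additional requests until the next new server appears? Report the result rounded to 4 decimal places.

The number of requests until the next new server is geometric with success probability 14/21, so its mean is 21/14.
E = 21/14 = 1.50000.

1.5000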